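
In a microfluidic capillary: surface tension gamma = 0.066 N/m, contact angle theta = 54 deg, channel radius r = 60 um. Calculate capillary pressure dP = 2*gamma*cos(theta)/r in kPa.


Step 1: cos(54 deg) = 0.5878
Step 2: Convert r to m: r = 60e-6 m
Step 3: dP = 2 * 0.066 * 0.5878 / 60e-6 = 1293.2 Pa
Step 4: Convert Pa to kPa (divide by 1000).
dP = 1.29 kPa


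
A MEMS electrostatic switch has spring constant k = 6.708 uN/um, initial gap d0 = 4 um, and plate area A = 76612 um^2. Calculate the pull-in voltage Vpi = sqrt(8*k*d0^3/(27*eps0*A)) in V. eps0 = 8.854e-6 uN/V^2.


Step 1: Compute numerator: 8 * k * d0^3 = 8 * 6.708 * 4^3 = 3434.496
Step 2: Compute denominator: 27 * eps0 * A = 27 * 8.854e-6 * 76612 = 18.314711
Step 3: Vpi = sqrt(3434.496 / 18.314711)
Vpi = 13.69 V


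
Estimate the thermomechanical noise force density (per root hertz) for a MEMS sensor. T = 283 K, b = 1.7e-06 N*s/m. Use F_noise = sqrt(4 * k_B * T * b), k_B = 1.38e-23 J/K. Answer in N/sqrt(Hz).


Step 1: Compute 4 * k_B * T * b
= 4 * 1.38e-23 * 283 * 1.7e-06
= 2.6557e-26 N^2/Hz
Step 2: F_noise = sqrt(2.6557e-26)
F_noise = 1.63e-13 N/sqrt(Hz)


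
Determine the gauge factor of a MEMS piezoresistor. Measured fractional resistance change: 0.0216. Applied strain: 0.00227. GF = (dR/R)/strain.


Step 1: Identify values.
dR/R = 0.0216, strain = 0.00227
Step 2: GF = (dR/R) / strain = 0.0216 / 0.00227
GF = 9.5


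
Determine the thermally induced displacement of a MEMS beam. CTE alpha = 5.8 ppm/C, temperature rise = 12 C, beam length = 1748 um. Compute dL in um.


Step 1: Convert CTE: alpha = 5.8 ppm/C = 5.8e-6 /C
Step 2: dL = 5.8e-6 * 12 * 1748
dL = 0.1217 um


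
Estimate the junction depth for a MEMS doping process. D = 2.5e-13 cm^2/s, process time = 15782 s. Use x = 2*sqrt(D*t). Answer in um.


Step 1: Compute D*t = 2.5e-13 * 15782 = 3.9455e-09 cm^2
Step 2: sqrt(D*t) = 6.28132e-05 cm
Step 3: x = 2 * 6.28132e-05 cm = 1.256264e-04 cm
Step 4: Convert to um (1 cm = 1e4 um): x = 1.256 um


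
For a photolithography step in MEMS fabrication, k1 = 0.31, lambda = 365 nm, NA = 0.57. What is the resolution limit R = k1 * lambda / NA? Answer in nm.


Step 1: Identify values: k1 = 0.31, lambda = 365 nm, NA = 0.57
Step 2: R = k1 * lambda / NA
R = 0.31 * 365 / 0.57
R = 198.5 nm


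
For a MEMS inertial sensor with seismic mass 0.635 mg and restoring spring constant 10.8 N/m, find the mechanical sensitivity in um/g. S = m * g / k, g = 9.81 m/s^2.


Step 1: Convert mass: m = 0.635 mg = 6.35e-07 kg
Step 2: S = m * g / k = 6.35e-07 * 9.81 / 10.8
Step 3: S = 5.77e-07 m/g
Step 4: Convert to um/g: S = 0.577 um/g


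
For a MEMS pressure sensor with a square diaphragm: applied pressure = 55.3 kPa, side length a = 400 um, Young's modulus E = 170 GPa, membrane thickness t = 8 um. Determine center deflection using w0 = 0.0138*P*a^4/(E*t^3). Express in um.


Step 1: Convert pressure to compatible units (E is in GPa, so P in GPa).
P = 55.3 kPa = 55.3e-6 GPa
Step 2: Compute numerator: 0.0138 * P * a^4.
a^4 = 400^4 = 25600000000
numerator = 0.0138 * 55.3e-6 * 25600000000 = 1.95364e+04
Step 3: Compute denominator: E * t^3 = 170 * 8^3 = 87040
Step 4: w0 = numerator / denominator = 1.95364e+04 / 87040 = 0.2245 um


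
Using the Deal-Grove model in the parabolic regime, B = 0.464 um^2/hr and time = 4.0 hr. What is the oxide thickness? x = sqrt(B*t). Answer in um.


Step 1: Compute B*t = 0.464 * 4.0 = 1.856
Step 2: x = sqrt(1.856)
x = 1.362 um


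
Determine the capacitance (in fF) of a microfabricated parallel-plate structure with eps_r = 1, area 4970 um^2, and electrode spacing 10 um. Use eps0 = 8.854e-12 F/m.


Step 1: Convert area to m^2: A = 4970e-12 m^2
Step 2: Convert gap to m: d = 10e-6 m
Step 3: C = eps0 * eps_r * A / d
C = 8.854e-12 * 1 * 4970e-12 / 10e-6
Step 4: Convert to fF (multiply by 1e15).
C = 4.4 fF


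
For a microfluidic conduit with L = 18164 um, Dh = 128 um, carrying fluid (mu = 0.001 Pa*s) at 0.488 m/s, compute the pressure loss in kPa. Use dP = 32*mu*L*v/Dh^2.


Step 1: Convert to SI: L = 18164e-6 m, Dh = 128e-6 m
Step 2: dP = 32 * 0.001 * 18164e-6 * 0.488 / (128e-6)^2
Step 3: dP = 17312.56 Pa
Step 4: Convert to kPa: dP = 17.31 kPa


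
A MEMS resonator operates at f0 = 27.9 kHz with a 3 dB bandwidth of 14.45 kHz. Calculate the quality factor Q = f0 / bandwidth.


Step 1: Q = f0 / bandwidth
Step 2: Q = 27.9 / 14.45
Q = 1.9


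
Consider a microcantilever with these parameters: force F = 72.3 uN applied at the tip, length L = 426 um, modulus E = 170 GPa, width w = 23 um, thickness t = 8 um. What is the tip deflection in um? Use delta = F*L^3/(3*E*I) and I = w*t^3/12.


Step 1: Calculate the second moment of area.
I = w * t^3 / 12 = 23 * 8^3 / 12 = 981.3333 um^4
Step 2: Convert E to consistent units (1 GPa = 1000 uN/um^2).
E = 170 GPa = 170000 uN/um^2
Step 3: Calculate tip deflection.
delta = F * L^3 / (3 * E * I)
delta = 72.3 * 426^3 / (3 * 170000 * 981.3333)
delta = 11.1681 um


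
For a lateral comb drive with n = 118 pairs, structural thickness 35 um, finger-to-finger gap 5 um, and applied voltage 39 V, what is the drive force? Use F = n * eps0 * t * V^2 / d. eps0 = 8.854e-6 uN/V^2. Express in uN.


Step 1: Parameters: n=118, eps0=8.854e-6 uN/V^2, t=35 um, V=39 V, d=5 um
Step 2: V^2 = 1521
Step 3: F = 118 * 8.854e-6 * 35 * 1521 / 5
F = 11.124 uN


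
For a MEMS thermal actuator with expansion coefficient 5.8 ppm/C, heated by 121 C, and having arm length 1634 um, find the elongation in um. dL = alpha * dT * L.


Step 1: Convert CTE: alpha = 5.8 ppm/C = 5.8e-6 /C
Step 2: dL = 5.8e-6 * 121 * 1634
dL = 1.1467 um


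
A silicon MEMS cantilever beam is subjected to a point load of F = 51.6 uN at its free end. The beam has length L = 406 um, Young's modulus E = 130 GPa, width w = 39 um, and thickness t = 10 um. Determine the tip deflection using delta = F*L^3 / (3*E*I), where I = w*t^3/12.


Step 1: Calculate the second moment of area.
I = w * t^3 / 12 = 39 * 10^3 / 12 = 3250.0 um^4
Step 2: Convert E to consistent units (1 GPa = 1000 uN/um^2).
E = 130 GPa = 130000 uN/um^2
Step 3: Calculate tip deflection.
delta = F * L^3 / (3 * E * I)
delta = 51.6 * 406^3 / (3 * 130000 * 3250.0)
delta = 2.7245 um


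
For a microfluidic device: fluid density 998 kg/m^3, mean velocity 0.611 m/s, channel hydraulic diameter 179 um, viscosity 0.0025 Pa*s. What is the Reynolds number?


Step 1: Convert Dh to meters: Dh = 179e-6 m
Step 2: Re = rho * v * Dh / mu
Re = 998 * 0.611 * 179e-6 / 0.0025
Re = 43.66


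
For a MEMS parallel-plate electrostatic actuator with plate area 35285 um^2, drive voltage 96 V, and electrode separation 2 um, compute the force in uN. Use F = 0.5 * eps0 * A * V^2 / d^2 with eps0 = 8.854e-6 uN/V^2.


Step 1: Identify parameters.
eps0 = 8.854e-6 uN/V^2, A = 35285 um^2, V = 96 V, d = 2 um
Step 2: Compute V^2 = 96^2 = 9216
Step 3: Compute d^2 = 2^2 = 4
Step 4: F = 0.5 * 8.854e-6 * 35285 * 9216 / 4
F = 359.9 uN


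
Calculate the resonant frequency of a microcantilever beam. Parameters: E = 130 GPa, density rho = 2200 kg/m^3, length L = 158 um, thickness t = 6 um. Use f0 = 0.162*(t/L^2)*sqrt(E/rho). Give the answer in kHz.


Step 1: Convert units to SI.
t_SI = 6e-6 m, L_SI = 158e-6 m
Step 2: Calculate sqrt(E/rho).
sqrt(130e9 / 2200) = 7687.06 m/s
Step 3: Compute f0.
f0 = 0.162 * 6e-6 / (158e-6)^2 * 7687.06 = 299303.9 Hz = 299.3 kHz


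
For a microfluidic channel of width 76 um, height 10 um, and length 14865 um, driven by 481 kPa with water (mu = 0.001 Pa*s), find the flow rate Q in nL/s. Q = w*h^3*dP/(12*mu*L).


Step 1: Convert all dimensions to SI (meters).
w = 76e-6 m, h = 10e-6 m, L = 14865e-6 m, dP = 481e3 Pa
Step 2: Q = w * h^3 * dP / (12 * mu * L)
Q = 76e-6 * (10e-6)^3 * 481e3 / (12 * 0.001 * 14865e-6) = 2.0493329e-10 m^3/s
Step 3: Convert Q from m^3/s to nL/s (1 m^3 = 1e12 nL, so multiply by 1e12).
Q = 204.933 nL/s


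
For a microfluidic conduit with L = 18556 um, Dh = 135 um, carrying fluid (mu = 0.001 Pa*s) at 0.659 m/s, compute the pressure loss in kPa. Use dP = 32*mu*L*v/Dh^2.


Step 1: Convert to SI: L = 18556e-6 m, Dh = 135e-6 m
Step 2: dP = 32 * 0.001 * 18556e-6 * 0.659 / (135e-6)^2
Step 3: dP = 21471.00 Pa
Step 4: Convert to kPa: dP = 21.47 kPa


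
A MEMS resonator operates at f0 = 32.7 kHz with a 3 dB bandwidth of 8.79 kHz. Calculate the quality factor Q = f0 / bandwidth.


Step 1: Q = f0 / bandwidth
Step 2: Q = 32.7 / 8.79
Q = 3.7


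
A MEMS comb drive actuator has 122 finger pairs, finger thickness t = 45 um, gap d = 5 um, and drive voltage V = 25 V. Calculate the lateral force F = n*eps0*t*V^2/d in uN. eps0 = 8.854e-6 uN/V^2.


Step 1: Parameters: n=122, eps0=8.854e-6 uN/V^2, t=45 um, V=25 V, d=5 um
Step 2: V^2 = 625
Step 3: F = 122 * 8.854e-6 * 45 * 625 / 5
F = 6.076 uN


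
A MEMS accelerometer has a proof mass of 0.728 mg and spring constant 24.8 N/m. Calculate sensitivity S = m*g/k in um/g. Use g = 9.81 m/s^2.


Step 1: Convert mass: m = 0.728 mg = 7.28e-07 kg
Step 2: S = m * g / k = 7.28e-07 * 9.81 / 24.8
Step 3: S = 2.88e-07 m/g
Step 4: Convert to um/g: S = 0.288 um/g


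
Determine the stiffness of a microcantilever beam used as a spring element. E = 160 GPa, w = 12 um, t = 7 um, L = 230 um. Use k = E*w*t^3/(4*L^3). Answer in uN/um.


Step 1: Convert E to consistent units (1 GPa = 1000 uN/um^2).
E = 160 GPa = 160000 uN/um^2
Step 2: Compute t^3 = 7^3 = 343
Step 3: Compute L^3 = 230^3 = 12167000
Step 4: k = 160000 * 12 * 343 / (4 * 12167000)
k = 13.5317 uN/um


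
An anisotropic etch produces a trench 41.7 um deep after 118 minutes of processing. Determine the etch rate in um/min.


Step 1: Etch rate = depth / time
Step 2: rate = 41.7 / 118
rate = 0.353 um/min


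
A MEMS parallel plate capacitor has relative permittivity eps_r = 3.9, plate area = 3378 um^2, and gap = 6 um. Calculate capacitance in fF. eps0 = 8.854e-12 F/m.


Step 1: Convert area to m^2: A = 3378e-12 m^2
Step 2: Convert gap to m: d = 6e-6 m
Step 3: C = eps0 * eps_r * A / d
C = 8.854e-12 * 3.9 * 3378e-12 / 6e-6
Step 4: Convert to fF (multiply by 1e15).
C = 19.44 fF


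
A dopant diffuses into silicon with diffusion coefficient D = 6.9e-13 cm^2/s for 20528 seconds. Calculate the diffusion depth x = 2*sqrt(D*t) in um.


Step 1: Compute D*t = 6.9e-13 * 20528 = 1.416432e-08 cm^2
Step 2: sqrt(D*t) = 1.1901e-04 cm
Step 3: x = 2 * 1.1901e-04 cm = 2.3802e-04 cm
Step 4: Convert to um (1 cm = 1e4 um): x = 2.38 um


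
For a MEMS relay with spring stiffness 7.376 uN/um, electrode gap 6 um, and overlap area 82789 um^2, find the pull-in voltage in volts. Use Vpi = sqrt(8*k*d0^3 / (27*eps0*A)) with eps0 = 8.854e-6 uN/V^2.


Step 1: Compute numerator: 8 * k * d0^3 = 8 * 7.376 * 6^3 = 12745.728
Step 2: Compute denominator: 27 * eps0 * A = 27 * 8.854e-6 * 82789 = 19.791373
Step 3: Vpi = sqrt(12745.728 / 19.791373)
Vpi = 25.38 V


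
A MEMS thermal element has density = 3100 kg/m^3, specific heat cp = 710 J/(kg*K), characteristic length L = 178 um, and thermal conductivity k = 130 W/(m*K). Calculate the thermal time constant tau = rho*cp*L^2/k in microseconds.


Step 1: Convert L to m: L = 178e-6 m
Step 2: L^2 = (178e-6)^2 = 3.1684e-08 m^2
Step 3: tau = 3100 * 710 * 3.1684e-08 / 130 = 5.3643449e-04 s
Step 4: Convert to microseconds (multiply by 1e6).
tau = 536.434 us


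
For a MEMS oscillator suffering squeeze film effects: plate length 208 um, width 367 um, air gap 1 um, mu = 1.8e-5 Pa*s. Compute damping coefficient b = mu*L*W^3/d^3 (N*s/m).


Step 1: Convert to SI.
L = 208e-6 m, W = 367e-6 m, d = 1e-6 m
Step 2: W^3 = (367e-6)^3 = 4.94e-11 m^3
Step 3: d^3 = (1e-6)^3 = 1.00e-18 m^3
Step 4: b = 1.8e-5 * 208e-6 * 4.94e-11 / 1.00e-18
b = 1.85e-01 N*s/m


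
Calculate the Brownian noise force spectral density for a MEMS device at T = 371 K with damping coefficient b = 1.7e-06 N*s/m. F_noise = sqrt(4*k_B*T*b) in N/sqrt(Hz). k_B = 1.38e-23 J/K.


Step 1: Compute 4 * k_B * T * b
= 4 * 1.38e-23 * 371 * 1.7e-06
= 3.4815e-26 N^2/Hz
Step 2: F_noise = sqrt(3.4815e-26)
F_noise = 1.87e-13 N/sqrt(Hz)


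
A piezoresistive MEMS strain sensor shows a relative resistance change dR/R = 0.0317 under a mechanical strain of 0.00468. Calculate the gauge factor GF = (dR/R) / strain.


Step 1: Identify values.
dR/R = 0.0317, strain = 0.00468
Step 2: GF = (dR/R) / strain = 0.0317 / 0.00468
GF = 6.8


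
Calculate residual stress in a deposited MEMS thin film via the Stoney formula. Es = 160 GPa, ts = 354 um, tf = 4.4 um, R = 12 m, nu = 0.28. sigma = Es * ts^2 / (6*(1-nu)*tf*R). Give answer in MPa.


Step 1: Compute numerator: Es * ts^2 = 160 * 354^2 = 20050560 (GPa*um^2)
Step 2: Compute denominator (R in um): 6*(1-nu)*tf*R = 6*0.72*4.4*12e6 = 228096000.0 (um^2)
Step 3: sigma (GPa) = 20050560 / 228096000.0 = 8.7904e-02 GPa
Step 4: Convert to MPa (x1000): sigma = 87.9 MPa


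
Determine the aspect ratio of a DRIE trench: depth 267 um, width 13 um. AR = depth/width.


Step 1: AR = depth / width
Step 2: AR = 267 / 13
AR = 20.5


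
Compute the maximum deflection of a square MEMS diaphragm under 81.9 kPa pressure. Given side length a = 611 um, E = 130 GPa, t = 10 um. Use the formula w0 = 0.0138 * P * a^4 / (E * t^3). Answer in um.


Step 1: Convert pressure to compatible units (E is in GPa, so P in GPa).
P = 81.9 kPa = 81.9e-6 GPa
Step 2: Compute numerator: 0.0138 * P * a^4.
a^4 = 611^4 = 139368569041
numerator = 0.0138 * 81.9e-6 * 139368569041 = 1.575171e+05
Step 3: Compute denominator: E * t^3 = 130 * 10^3 = 130000
Step 4: w0 = numerator / denominator = 1.575171e+05 / 130000 = 1.2117 um


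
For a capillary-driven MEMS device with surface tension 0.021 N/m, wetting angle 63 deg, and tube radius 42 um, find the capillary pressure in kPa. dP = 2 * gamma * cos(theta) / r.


Step 1: cos(63 deg) = 0.454
Step 2: Convert r to m: r = 42e-6 m
Step 3: dP = 2 * 0.021 * 0.454 / 42e-6 = 454.0 Pa
Step 4: Convert Pa to kPa (divide by 1000).
dP = 0.45 kPa


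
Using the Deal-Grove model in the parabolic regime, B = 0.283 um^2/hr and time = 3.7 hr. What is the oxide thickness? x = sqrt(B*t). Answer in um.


Step 1: Compute B*t = 0.283 * 3.7 = 1.0471
Step 2: x = sqrt(1.0471)
x = 1.023 um


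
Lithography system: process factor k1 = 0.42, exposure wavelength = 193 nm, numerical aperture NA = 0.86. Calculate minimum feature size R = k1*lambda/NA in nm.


Step 1: Identify values: k1 = 0.42, lambda = 193 nm, NA = 0.86
Step 2: R = k1 * lambda / NA
R = 0.42 * 193 / 0.86
R = 94.3 nm


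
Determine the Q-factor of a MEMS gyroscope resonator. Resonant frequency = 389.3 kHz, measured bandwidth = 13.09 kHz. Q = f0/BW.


Step 1: Q = f0 / bandwidth
Step 2: Q = 389.3 / 13.09
Q = 29.7


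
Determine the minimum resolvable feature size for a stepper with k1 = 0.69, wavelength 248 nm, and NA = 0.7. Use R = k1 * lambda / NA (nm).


Step 1: Identify values: k1 = 0.69, lambda = 248 nm, NA = 0.7
Step 2: R = k1 * lambda / NA
R = 0.69 * 248 / 0.7
R = 244.5 nm


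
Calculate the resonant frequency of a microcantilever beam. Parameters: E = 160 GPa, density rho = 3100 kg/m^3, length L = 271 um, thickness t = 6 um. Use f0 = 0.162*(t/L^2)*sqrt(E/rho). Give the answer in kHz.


Step 1: Convert units to SI.
t_SI = 6e-6 m, L_SI = 271e-6 m
Step 2: Calculate sqrt(E/rho).
sqrt(160e9 / 3100) = 7184.21 m/s
Step 3: Compute f0.
f0 = 0.162 * 6e-6 / (271e-6)^2 * 7184.21 = 95083.8 Hz = 95.08 kHz


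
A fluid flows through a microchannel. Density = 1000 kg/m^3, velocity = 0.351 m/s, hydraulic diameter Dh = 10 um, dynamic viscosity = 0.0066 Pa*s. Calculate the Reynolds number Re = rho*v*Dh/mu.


Step 1: Convert Dh to meters: Dh = 10e-6 m
Step 2: Re = rho * v * Dh / mu
Re = 1000 * 0.351 * 10e-6 / 0.0066
Re = 0.532


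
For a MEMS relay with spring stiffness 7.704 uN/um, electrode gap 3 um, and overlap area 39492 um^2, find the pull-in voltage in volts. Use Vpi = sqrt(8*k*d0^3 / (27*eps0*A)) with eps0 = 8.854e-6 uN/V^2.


Step 1: Compute numerator: 8 * k * d0^3 = 8 * 7.704 * 3^3 = 1664.064
Step 2: Compute denominator: 27 * eps0 * A = 27 * 8.854e-6 * 39492 = 9.440879
Step 3: Vpi = sqrt(1664.064 / 9.440879)
Vpi = 13.28 V


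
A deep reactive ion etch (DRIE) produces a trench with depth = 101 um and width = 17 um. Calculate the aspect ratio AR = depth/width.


Step 1: AR = depth / width
Step 2: AR = 101 / 17
AR = 5.9


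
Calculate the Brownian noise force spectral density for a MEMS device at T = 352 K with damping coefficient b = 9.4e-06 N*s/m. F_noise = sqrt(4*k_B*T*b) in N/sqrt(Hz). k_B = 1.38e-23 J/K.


Step 1: Compute 4 * k_B * T * b
= 4 * 1.38e-23 * 352 * 9.4e-06
= 1.8265e-25 N^2/Hz
Step 2: F_noise = sqrt(1.8265e-25)
F_noise = 4.27e-13 N/sqrt(Hz)


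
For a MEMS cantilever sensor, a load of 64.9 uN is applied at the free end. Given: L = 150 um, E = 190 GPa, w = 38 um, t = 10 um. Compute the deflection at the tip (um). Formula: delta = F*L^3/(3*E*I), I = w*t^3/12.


Step 1: Calculate the second moment of area.
I = w * t^3 / 12 = 38 * 10^3 / 12 = 3166.6667 um^4
Step 2: Convert E to consistent units (1 GPa = 1000 uN/um^2).
E = 190 GPa = 190000 uN/um^2
Step 3: Calculate tip deflection.
delta = F * L^3 / (3 * E * I)
delta = 64.9 * 150^3 / (3 * 190000 * 3166.6667)
delta = 0.1214 um


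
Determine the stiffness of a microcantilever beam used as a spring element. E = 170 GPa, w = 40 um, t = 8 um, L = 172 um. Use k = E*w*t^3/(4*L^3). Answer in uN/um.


Step 1: Convert E to consistent units (1 GPa = 1000 uN/um^2).
E = 170 GPa = 170000 uN/um^2
Step 2: Compute t^3 = 8^3 = 512
Step 3: Compute L^3 = 172^3 = 5088448
Step 4: k = 170000 * 40 * 512 / (4 * 5088448)
k = 171.0541 uN/um


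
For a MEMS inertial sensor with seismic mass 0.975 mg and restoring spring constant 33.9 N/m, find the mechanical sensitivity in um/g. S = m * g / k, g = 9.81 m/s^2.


Step 1: Convert mass: m = 0.975 mg = 9.75e-07 kg
Step 2: S = m * g / k = 9.75e-07 * 9.81 / 33.9
Step 3: S = 2.82e-07 m/g
Step 4: Convert to um/g: S = 0.282 um/g


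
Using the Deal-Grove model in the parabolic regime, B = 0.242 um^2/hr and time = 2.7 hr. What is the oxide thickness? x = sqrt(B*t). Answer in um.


Step 1: Compute B*t = 0.242 * 2.7 = 0.6534
Step 2: x = sqrt(0.6534)
x = 0.808 um


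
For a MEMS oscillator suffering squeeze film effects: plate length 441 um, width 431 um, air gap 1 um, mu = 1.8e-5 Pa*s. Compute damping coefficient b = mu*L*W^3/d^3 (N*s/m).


Step 1: Convert to SI.
L = 441e-6 m, W = 431e-6 m, d = 1e-6 m
Step 2: W^3 = (431e-6)^3 = 8.01e-11 m^3
Step 3: d^3 = (1e-6)^3 = 1.00e-18 m^3
Step 4: b = 1.8e-5 * 441e-6 * 8.01e-11 / 1.00e-18
b = 6.36e-01 N*s/m


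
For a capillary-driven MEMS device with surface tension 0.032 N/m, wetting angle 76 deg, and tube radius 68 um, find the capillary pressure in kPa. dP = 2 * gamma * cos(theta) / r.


Step 1: cos(76 deg) = 0.2419
Step 2: Convert r to m: r = 68e-6 m
Step 3: dP = 2 * 0.032 * 0.2419 / 68e-6 = 227.7 Pa
Step 4: Convert Pa to kPa (divide by 1000).
dP = 0.23 kPa


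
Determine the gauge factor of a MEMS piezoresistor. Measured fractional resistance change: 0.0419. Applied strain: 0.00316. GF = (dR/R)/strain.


Step 1: Identify values.
dR/R = 0.0419, strain = 0.00316
Step 2: GF = (dR/R) / strain = 0.0419 / 0.00316
GF = 13.3


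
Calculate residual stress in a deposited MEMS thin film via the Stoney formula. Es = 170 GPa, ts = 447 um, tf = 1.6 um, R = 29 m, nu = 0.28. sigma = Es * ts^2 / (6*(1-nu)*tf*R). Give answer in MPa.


Step 1: Compute numerator: Es * ts^2 = 170 * 447^2 = 33967530 (GPa*um^2)
Step 2: Compute denominator (R in um): 6*(1-nu)*tf*R = 6*0.72*1.6*29e6 = 200448000.0 (um^2)
Step 3: sigma (GPa) = 33967530 / 200448000.0 = 1.69458e-01 GPa
Step 4: Convert to MPa (x1000): sigma = 169.5 MPa


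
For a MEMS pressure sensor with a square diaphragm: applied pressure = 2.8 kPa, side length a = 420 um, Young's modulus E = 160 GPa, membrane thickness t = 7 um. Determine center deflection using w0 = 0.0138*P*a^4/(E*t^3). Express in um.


Step 1: Convert pressure to compatible units (E is in GPa, so P in GPa).
P = 2.8 kPa = 2.8e-6 GPa
Step 2: Compute numerator: 0.0138 * P * a^4.
a^4 = 420^4 = 31116960000
numerator = 0.0138 * 2.8e-6 * 31116960000 = 1.2024e+03
Step 3: Compute denominator: E * t^3 = 160 * 7^3 = 54880
Step 4: w0 = numerator / denominator = 1.2024e+03 / 54880 = 0.0219 um


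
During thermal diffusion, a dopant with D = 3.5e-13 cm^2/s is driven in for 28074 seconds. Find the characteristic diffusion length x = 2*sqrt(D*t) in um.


Step 1: Compute D*t = 3.5e-13 * 28074 = 9.8259e-09 cm^2
Step 2: sqrt(D*t) = 9.91257e-05 cm
Step 3: x = 2 * 9.91257e-05 cm = 1.982514e-04 cm
Step 4: Convert to um (1 cm = 1e4 um): x = 1.983 um


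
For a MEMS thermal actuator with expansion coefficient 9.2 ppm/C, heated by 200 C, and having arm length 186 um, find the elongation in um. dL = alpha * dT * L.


Step 1: Convert CTE: alpha = 9.2 ppm/C = 9.2e-6 /C
Step 2: dL = 9.2e-6 * 200 * 186
dL = 0.3422 um


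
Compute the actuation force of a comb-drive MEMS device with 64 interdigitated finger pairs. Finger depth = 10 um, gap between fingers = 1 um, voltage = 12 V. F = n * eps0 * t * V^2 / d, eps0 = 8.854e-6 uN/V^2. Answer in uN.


Step 1: Parameters: n=64, eps0=8.854e-6 uN/V^2, t=10 um, V=12 V, d=1 um
Step 2: V^2 = 144
Step 3: F = 64 * 8.854e-6 * 10 * 144 / 1
F = 0.816 uN


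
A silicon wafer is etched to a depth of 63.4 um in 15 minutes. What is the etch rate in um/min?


Step 1: Etch rate = depth / time
Step 2: rate = 63.4 / 15
rate = 4.227 um/min


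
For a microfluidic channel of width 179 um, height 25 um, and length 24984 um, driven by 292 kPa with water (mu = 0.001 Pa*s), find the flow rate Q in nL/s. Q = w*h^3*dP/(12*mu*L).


Step 1: Convert all dimensions to SI (meters).
w = 179e-6 m, h = 25e-6 m, L = 24984e-6 m, dP = 292e3 Pa
Step 2: Q = w * h^3 * dP / (12 * mu * L)
Q = 179e-6 * (25e-6)^3 * 292e3 / (12 * 0.001 * 24984e-6) = 2.72403505e-09 m^3/s
Step 3: Convert Q from m^3/s to nL/s (1 m^3 = 1e12 nL, so multiply by 1e12).
Q = 2724.035 nL/s


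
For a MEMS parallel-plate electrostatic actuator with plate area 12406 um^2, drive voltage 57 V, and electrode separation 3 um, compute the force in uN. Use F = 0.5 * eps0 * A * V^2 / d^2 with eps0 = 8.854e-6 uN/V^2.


Step 1: Identify parameters.
eps0 = 8.854e-6 uN/V^2, A = 12406 um^2, V = 57 V, d = 3 um
Step 2: Compute V^2 = 57^2 = 3249
Step 3: Compute d^2 = 3^2 = 9
Step 4: F = 0.5 * 8.854e-6 * 12406 * 3249 / 9
F = 19.827 uN


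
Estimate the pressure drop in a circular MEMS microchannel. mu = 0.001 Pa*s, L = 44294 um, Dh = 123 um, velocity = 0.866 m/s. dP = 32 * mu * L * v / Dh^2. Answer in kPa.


Step 1: Convert to SI: L = 44294e-6 m, Dh = 123e-6 m
Step 2: dP = 32 * 0.001 * 44294e-6 * 0.866 / (123e-6)^2
Step 3: dP = 81133.94 Pa
Step 4: Convert to kPa: dP = 81.13 kPa


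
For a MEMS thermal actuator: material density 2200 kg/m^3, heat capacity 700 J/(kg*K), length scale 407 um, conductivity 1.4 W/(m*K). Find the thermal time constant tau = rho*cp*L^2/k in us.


Step 1: Convert L to m: L = 407e-6 m
Step 2: L^2 = (407e-6)^2 = 1.65649e-07 m^2
Step 3: tau = 2200 * 700 * 1.65649e-07 / 1.4 = 1.822139e-01 s
Step 4: Convert to microseconds (multiply by 1e6).
tau = 182213.9 us


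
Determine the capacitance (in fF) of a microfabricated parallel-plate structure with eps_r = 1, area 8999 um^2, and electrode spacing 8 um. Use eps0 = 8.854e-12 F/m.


Step 1: Convert area to m^2: A = 8999e-12 m^2
Step 2: Convert gap to m: d = 8e-6 m
Step 3: C = eps0 * eps_r * A / d
C = 8.854e-12 * 1 * 8999e-12 / 8e-6
Step 4: Convert to fF (multiply by 1e15).
C = 9.96 fF


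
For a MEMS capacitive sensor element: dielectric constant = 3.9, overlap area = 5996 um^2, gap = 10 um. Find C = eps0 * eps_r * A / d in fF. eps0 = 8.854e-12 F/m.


Step 1: Convert area to m^2: A = 5996e-12 m^2
Step 2: Convert gap to m: d = 10e-6 m
Step 3: C = eps0 * eps_r * A / d
C = 8.854e-12 * 3.9 * 5996e-12 / 10e-6
Step 4: Convert to fF (multiply by 1e15).
C = 20.7 fF


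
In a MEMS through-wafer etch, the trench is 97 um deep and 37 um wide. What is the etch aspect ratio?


Step 1: AR = depth / width
Step 2: AR = 97 / 37
AR = 2.6


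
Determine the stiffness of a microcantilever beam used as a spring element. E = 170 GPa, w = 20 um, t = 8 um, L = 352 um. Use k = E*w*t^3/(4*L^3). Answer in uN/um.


Step 1: Convert E to consistent units (1 GPa = 1000 uN/um^2).
E = 170 GPa = 170000 uN/um^2
Step 2: Compute t^3 = 8^3 = 512
Step 3: Compute L^3 = 352^3 = 43614208
Step 4: k = 170000 * 20 * 512 / (4 * 43614208)
k = 9.9784 uN/um


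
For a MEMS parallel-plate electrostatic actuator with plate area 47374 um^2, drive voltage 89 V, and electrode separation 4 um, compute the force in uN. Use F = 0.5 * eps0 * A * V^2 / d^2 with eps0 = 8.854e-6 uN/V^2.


Step 1: Identify parameters.
eps0 = 8.854e-6 uN/V^2, A = 47374 um^2, V = 89 V, d = 4 um
Step 2: Compute V^2 = 89^2 = 7921
Step 3: Compute d^2 = 4^2 = 16
Step 4: F = 0.5 * 8.854e-6 * 47374 * 7921 / 16
F = 103.827 uN


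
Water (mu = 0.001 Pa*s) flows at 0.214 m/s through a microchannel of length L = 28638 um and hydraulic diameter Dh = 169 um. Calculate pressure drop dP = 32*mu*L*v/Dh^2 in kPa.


Step 1: Convert to SI: L = 28638e-6 m, Dh = 169e-6 m
Step 2: dP = 32 * 0.001 * 28638e-6 * 0.214 / (169e-6)^2
Step 3: dP = 6866.46 Pa
Step 4: Convert to kPa: dP = 6.87 kPa


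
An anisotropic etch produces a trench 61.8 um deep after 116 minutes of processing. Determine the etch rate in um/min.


Step 1: Etch rate = depth / time
Step 2: rate = 61.8 / 116
rate = 0.533 um/min


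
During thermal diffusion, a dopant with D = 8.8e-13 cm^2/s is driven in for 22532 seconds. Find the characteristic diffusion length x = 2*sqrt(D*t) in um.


Step 1: Compute D*t = 8.8e-13 * 22532 = 1.982816e-08 cm^2
Step 2: sqrt(D*t) = 1.40812e-04 cm
Step 3: x = 2 * 1.40812e-04 cm = 2.81624e-04 cm
Step 4: Convert to um (1 cm = 1e4 um): x = 2.816 um


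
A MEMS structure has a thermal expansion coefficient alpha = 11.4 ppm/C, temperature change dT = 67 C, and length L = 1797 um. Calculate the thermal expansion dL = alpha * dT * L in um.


Step 1: Convert CTE: alpha = 11.4 ppm/C = 11.4e-6 /C
Step 2: dL = 11.4e-6 * 67 * 1797
dL = 1.3725 um


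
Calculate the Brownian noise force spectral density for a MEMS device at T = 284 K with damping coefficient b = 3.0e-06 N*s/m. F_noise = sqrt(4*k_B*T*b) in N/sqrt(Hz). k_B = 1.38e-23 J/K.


Step 1: Compute 4 * k_B * T * b
= 4 * 1.38e-23 * 284 * 3.0e-06
= 4.7030e-26 N^2/Hz
Step 2: F_noise = sqrt(4.7030e-26)
F_noise = 2.17e-13 N/sqrt(Hz)


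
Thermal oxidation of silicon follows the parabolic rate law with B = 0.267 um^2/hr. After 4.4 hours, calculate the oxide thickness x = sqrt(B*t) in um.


Step 1: Compute B*t = 0.267 * 4.4 = 1.1748
Step 2: x = sqrt(1.1748)
x = 1.084 um


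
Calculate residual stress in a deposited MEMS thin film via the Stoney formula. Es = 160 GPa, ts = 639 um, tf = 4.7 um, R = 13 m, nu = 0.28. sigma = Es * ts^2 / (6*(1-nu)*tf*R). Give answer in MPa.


Step 1: Compute numerator: Es * ts^2 = 160 * 639^2 = 65331360 (GPa*um^2)
Step 2: Compute denominator (R in um): 6*(1-nu)*tf*R = 6*0.72*4.7*13e6 = 263952000.0 (um^2)
Step 3: sigma (GPa) = 65331360 / 263952000.0 = 2.47512e-01 GPa
Step 4: Convert to MPa (x1000): sigma = 247.5 MPa


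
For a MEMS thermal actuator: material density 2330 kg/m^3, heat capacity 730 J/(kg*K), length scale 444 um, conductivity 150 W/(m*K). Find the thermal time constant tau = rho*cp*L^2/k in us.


Step 1: Convert L to m: L = 444e-6 m
Step 2: L^2 = (444e-6)^2 = 1.97136e-07 m^2
Step 3: tau = 2330 * 730 * 1.97136e-07 / 150 = 2.23539082e-03 s
Step 4: Convert to microseconds (multiply by 1e6).
tau = 2235.391 us


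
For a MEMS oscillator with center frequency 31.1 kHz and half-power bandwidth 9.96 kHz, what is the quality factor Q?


Step 1: Q = f0 / bandwidth
Step 2: Q = 31.1 / 9.96
Q = 3.1


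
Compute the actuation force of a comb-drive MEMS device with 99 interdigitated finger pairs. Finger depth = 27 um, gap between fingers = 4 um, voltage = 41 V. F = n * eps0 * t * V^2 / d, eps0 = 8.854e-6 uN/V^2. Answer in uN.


Step 1: Parameters: n=99, eps0=8.854e-6 uN/V^2, t=27 um, V=41 V, d=4 um
Step 2: V^2 = 1681
Step 3: F = 99 * 8.854e-6 * 27 * 1681 / 4
F = 9.946 uN


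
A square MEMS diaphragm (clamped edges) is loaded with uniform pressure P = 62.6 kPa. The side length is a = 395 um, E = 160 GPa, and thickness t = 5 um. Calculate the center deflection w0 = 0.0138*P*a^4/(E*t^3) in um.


Step 1: Convert pressure to compatible units (E is in GPa, so P in GPa).
P = 62.6 kPa = 62.6e-6 GPa
Step 2: Compute numerator: 0.0138 * P * a^4.
a^4 = 395^4 = 24343800625
numerator = 0.0138 * 62.6e-6 * 24343800625 = 2.103012e+04
Step 3: Compute denominator: E * t^3 = 160 * 5^3 = 20000
Step 4: w0 = numerator / denominator = 2.103012e+04 / 20000 = 1.0515 um


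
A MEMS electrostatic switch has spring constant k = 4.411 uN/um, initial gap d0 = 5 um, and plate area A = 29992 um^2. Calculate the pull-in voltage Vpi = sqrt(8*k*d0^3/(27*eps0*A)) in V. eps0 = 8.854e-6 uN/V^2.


Step 1: Compute numerator: 8 * k * d0^3 = 8 * 4.411 * 5^3 = 4411.0
Step 2: Compute denominator: 27 * eps0 * A = 27 * 8.854e-6 * 29992 = 7.169828
Step 3: Vpi = sqrt(4411.0 / 7.169828)
Vpi = 24.8 V


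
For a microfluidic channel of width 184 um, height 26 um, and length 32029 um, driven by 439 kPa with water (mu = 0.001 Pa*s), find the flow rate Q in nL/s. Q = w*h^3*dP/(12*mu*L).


Step 1: Convert all dimensions to SI (meters).
w = 184e-6 m, h = 26e-6 m, L = 32029e-6 m, dP = 439e3 Pa
Step 2: Q = w * h^3 * dP / (12 * mu * L)
Q = 184e-6 * (26e-6)^3 * 439e3 / (12 * 0.001 * 32029e-6) = 3.69383729e-09 m^3/s
Step 3: Convert Q from m^3/s to nL/s (1 m^3 = 1e12 nL, so multiply by 1e12).
Q = 3693.837 nL/s


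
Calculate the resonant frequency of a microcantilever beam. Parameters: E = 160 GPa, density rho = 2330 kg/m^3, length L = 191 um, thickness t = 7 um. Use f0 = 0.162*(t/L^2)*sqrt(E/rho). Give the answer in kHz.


Step 1: Convert units to SI.
t_SI = 7e-6 m, L_SI = 191e-6 m
Step 2: Calculate sqrt(E/rho).
sqrt(160e9 / 2330) = 8286.71 m/s
Step 3: Compute f0.
f0 = 0.162 * 7e-6 / (191e-6)^2 * 8286.71 = 257589.7 Hz = 257.59 kHz


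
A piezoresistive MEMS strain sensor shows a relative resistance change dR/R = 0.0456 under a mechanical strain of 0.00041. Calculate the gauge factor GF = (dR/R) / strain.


Step 1: Identify values.
dR/R = 0.0456, strain = 0.00041
Step 2: GF = (dR/R) / strain = 0.0456 / 0.00041
GF = 111.2


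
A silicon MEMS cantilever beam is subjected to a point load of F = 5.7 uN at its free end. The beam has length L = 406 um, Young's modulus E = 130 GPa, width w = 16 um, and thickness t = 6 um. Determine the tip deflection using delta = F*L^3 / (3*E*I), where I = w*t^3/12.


Step 1: Calculate the second moment of area.
I = w * t^3 / 12 = 16 * 6^3 / 12 = 288.0 um^4
Step 2: Convert E to consistent units (1 GPa = 1000 uN/um^2).
E = 130 GPa = 130000 uN/um^2
Step 3: Calculate tip deflection.
delta = F * L^3 / (3 * E * I)
delta = 5.7 * 406^3 / (3 * 130000 * 288.0)
delta = 3.3962 um


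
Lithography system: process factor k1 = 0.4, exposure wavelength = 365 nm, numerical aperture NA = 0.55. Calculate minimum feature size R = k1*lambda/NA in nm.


Step 1: Identify values: k1 = 0.4, lambda = 365 nm, NA = 0.55
Step 2: R = k1 * lambda / NA
R = 0.4 * 365 / 0.55
R = 265.5 nm


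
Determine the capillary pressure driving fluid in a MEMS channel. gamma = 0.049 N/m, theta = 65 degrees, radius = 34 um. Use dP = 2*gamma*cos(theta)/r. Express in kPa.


Step 1: cos(65 deg) = 0.4226
Step 2: Convert r to m: r = 34e-6 m
Step 3: dP = 2 * 0.049 * 0.4226 / 34e-6 = 1218.1 Pa
Step 4: Convert Pa to kPa (divide by 1000).
dP = 1.22 kPa


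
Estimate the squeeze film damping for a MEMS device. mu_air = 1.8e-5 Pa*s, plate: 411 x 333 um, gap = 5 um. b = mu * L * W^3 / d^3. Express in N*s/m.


Step 1: Convert to SI.
L = 411e-6 m, W = 333e-6 m, d = 5e-6 m
Step 2: W^3 = (333e-6)^3 = 3.69e-11 m^3
Step 3: d^3 = (5e-6)^3 = 1.25e-16 m^3
Step 4: b = 1.8e-5 * 411e-6 * 3.69e-11 / 1.25e-16
b = 2.19e-03 N*s/m


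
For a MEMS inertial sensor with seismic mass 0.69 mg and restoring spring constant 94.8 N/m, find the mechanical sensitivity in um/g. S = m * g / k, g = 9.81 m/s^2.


Step 1: Convert mass: m = 0.69 mg = 6.90e-07 kg
Step 2: S = m * g / k = 6.90e-07 * 9.81 / 94.8
Step 3: S = 7.14e-08 m/g
Step 4: Convert to um/g: S = 0.071 um/g


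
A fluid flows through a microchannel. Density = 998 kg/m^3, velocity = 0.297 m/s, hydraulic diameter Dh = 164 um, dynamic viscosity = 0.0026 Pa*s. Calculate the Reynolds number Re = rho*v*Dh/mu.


Step 1: Convert Dh to meters: Dh = 164e-6 m
Step 2: Re = rho * v * Dh / mu
Re = 998 * 0.297 * 164e-6 / 0.0026
Re = 18.696


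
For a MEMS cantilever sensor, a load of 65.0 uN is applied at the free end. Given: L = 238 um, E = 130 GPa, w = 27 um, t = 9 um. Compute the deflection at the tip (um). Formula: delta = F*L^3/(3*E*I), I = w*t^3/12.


Step 1: Calculate the second moment of area.
I = w * t^3 / 12 = 27 * 9^3 / 12 = 1640.25 um^4
Step 2: Convert E to consistent units (1 GPa = 1000 uN/um^2).
E = 130 GPa = 130000 uN/um^2
Step 3: Calculate tip deflection.
delta = F * L^3 / (3 * E * I)
delta = 65.0 * 238^3 / (3 * 130000 * 1640.25)
delta = 1.3698 um


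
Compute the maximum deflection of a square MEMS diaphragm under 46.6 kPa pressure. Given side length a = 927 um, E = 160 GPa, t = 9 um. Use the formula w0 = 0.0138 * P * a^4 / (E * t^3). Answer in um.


Step 1: Convert pressure to compatible units (E is in GPa, so P in GPa).
P = 46.6 kPa = 46.6e-6 GPa
Step 2: Compute numerator: 0.0138 * P * a^4.
a^4 = 927^4 = 738446330241
numerator = 0.0138 * 46.6e-6 * 738446330241 = 4.748801e+05
Step 3: Compute denominator: E * t^3 = 160 * 9^3 = 116640
Step 4: w0 = numerator / denominator = 4.748801e+05 / 116640 = 4.0713 um


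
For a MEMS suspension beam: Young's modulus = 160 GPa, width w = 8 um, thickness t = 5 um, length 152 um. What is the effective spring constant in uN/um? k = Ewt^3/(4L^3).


Step 1: Convert E to consistent units (1 GPa = 1000 uN/um^2).
E = 160 GPa = 160000 uN/um^2
Step 2: Compute t^3 = 5^3 = 125
Step 3: Compute L^3 = 152^3 = 3511808
Step 4: k = 160000 * 8 * 125 / (4 * 3511808)
k = 11.3901 uN/um


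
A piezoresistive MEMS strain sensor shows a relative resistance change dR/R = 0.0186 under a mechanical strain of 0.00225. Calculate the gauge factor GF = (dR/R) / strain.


Step 1: Identify values.
dR/R = 0.0186, strain = 0.00225
Step 2: GF = (dR/R) / strain = 0.0186 / 0.00225
GF = 8.3


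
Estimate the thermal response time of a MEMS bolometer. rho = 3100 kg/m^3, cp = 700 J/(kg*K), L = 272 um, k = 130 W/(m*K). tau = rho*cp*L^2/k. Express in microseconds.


Step 1: Convert L to m: L = 272e-6 m
Step 2: L^2 = (272e-6)^2 = 7.3984e-08 m^2
Step 3: tau = 3100 * 700 * 7.3984e-08 / 130 = 1.23496369e-03 s
Step 4: Convert to microseconds (multiply by 1e6).
tau = 1234.964 us


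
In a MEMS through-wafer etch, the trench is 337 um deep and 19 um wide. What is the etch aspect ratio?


Step 1: AR = depth / width
Step 2: AR = 337 / 19
AR = 17.7


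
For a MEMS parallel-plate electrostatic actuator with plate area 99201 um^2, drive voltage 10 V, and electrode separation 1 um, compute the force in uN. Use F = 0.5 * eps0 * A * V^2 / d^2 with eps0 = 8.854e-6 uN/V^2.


Step 1: Identify parameters.
eps0 = 8.854e-6 uN/V^2, A = 99201 um^2, V = 10 V, d = 1 um
Step 2: Compute V^2 = 10^2 = 100
Step 3: Compute d^2 = 1^2 = 1
Step 4: F = 0.5 * 8.854e-6 * 99201 * 100 / 1
F = 43.916 uN


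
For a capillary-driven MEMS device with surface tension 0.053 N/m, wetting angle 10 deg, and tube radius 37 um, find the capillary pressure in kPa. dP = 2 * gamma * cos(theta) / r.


Step 1: cos(10 deg) = 0.9848
Step 2: Convert r to m: r = 37e-6 m
Step 3: dP = 2 * 0.053 * 0.9848 / 37e-6 = 2821.3 Pa
Step 4: Convert Pa to kPa (divide by 1000).
dP = 2.82 kPa


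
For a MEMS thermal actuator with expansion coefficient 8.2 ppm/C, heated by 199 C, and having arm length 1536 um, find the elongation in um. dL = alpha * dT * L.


Step 1: Convert CTE: alpha = 8.2 ppm/C = 8.2e-6 /C
Step 2: dL = 8.2e-6 * 199 * 1536
dL = 2.5064 um


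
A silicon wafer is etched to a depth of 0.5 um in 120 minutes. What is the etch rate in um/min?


Step 1: Etch rate = depth / time
Step 2: rate = 0.5 / 120
rate = 0.004 um/min


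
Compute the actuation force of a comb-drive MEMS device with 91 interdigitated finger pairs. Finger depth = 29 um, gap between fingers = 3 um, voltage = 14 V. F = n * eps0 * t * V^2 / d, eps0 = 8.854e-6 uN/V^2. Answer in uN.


Step 1: Parameters: n=91, eps0=8.854e-6 uN/V^2, t=29 um, V=14 V, d=3 um
Step 2: V^2 = 196
Step 3: F = 91 * 8.854e-6 * 29 * 196 / 3
F = 1.527 uN


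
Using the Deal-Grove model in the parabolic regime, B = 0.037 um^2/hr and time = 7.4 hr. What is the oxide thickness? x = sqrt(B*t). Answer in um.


Step 1: Compute B*t = 0.037 * 7.4 = 0.2738
Step 2: x = sqrt(0.2738)
x = 0.523 um


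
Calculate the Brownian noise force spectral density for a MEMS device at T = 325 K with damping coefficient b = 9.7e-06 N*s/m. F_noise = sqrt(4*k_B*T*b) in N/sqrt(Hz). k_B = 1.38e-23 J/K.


Step 1: Compute 4 * k_B * T * b
= 4 * 1.38e-23 * 325 * 9.7e-06
= 1.7402e-25 N^2/Hz
Step 2: F_noise = sqrt(1.7402e-25)
F_noise = 4.17e-13 N/sqrt(Hz)


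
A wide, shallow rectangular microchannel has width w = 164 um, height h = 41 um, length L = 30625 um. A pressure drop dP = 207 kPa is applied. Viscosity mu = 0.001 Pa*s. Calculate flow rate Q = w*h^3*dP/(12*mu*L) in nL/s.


Step 1: Convert all dimensions to SI (meters).
w = 164e-6 m, h = 41e-6 m, L = 30625e-6 m, dP = 207e3 Pa
Step 2: Q = w * h^3 * dP / (12 * mu * L)
Q = 164e-6 * (41e-6)^3 * 207e3 / (12 * 0.001 * 30625e-6) = 6.36661254e-09 m^3/s
Step 3: Convert Q from m^3/s to nL/s (1 m^3 = 1e12 nL, so multiply by 1e12).
Q = 6366.613 nL/s


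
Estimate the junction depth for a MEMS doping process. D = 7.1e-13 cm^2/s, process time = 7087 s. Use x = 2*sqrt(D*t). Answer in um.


Step 1: Compute D*t = 7.1e-13 * 7087 = 5.03177e-09 cm^2
Step 2: sqrt(D*t) = 7.0935e-05 cm
Step 3: x = 2 * 7.0935e-05 cm = 1.4187e-04 cm
Step 4: Convert to um (1 cm = 1e4 um): x = 1.419 um


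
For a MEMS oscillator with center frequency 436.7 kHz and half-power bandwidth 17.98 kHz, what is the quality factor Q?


Step 1: Q = f0 / bandwidth
Step 2: Q = 436.7 / 17.98
Q = 24.3


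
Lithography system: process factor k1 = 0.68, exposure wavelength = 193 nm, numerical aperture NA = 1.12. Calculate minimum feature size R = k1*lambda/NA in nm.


Step 1: Identify values: k1 = 0.68, lambda = 193 nm, NA = 1.12
Step 2: R = k1 * lambda / NA
R = 0.68 * 193 / 1.12
R = 117.2 nm


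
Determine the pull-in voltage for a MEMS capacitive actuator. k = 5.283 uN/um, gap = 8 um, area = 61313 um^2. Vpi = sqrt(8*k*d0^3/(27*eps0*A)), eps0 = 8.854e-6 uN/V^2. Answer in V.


Step 1: Compute numerator: 8 * k * d0^3 = 8 * 5.283 * 8^3 = 21639.168
Step 2: Compute denominator: 27 * eps0 * A = 27 * 8.854e-6 * 61313 = 14.657363
Step 3: Vpi = sqrt(21639.168 / 14.657363)
Vpi = 38.42 V


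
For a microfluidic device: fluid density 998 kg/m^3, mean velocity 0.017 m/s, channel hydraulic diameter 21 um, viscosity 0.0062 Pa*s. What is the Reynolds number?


Step 1: Convert Dh to meters: Dh = 21e-6 m
Step 2: Re = rho * v * Dh / mu
Re = 998 * 0.017 * 21e-6 / 0.0062
Re = 0.057


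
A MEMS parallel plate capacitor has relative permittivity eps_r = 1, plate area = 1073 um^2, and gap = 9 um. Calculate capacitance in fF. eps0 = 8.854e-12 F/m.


Step 1: Convert area to m^2: A = 1073e-12 m^2
Step 2: Convert gap to m: d = 9e-6 m
Step 3: C = eps0 * eps_r * A / d
C = 8.854e-12 * 1 * 1073e-12 / 9e-6
Step 4: Convert to fF (multiply by 1e15).
C = 1.06 fF


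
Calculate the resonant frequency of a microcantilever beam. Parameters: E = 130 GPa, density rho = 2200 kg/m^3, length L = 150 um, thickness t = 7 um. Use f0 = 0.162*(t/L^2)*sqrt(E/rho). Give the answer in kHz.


Step 1: Convert units to SI.
t_SI = 7e-6 m, L_SI = 150e-6 m
Step 2: Calculate sqrt(E/rho).
sqrt(130e9 / 2200) = 7687.06 m/s
Step 3: Compute f0.
f0 = 0.162 * 7e-6 / (150e-6)^2 * 7687.06 = 387427.8 Hz = 387.43 kHz
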